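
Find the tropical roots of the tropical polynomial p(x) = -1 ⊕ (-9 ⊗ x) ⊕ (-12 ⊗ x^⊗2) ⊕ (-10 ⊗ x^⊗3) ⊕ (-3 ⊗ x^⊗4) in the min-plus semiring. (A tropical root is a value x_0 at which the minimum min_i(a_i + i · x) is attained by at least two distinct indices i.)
Roots: {-7, -2, 3, 8}

Each tropical root is a break point of the lower envelope of the lines y = a_i + i · x (there are 5 lines, with slopes 0, 1, ..., 4). Only the lines that attain the minimum somewhere contribute to roots; other lines are dominated. Here the surviving (envelope) indices are i = 4, i = 3, i = 2, i = 1, i = 0.
Intersections between consecutive envelope lines give the roots: for adjacent envelope indices i < j the intersection is x = (a_i − a_j) / (j − i). Reading off the sorted break points: {-7, -2, 3, 8}.
Verification: at each break x_0, at least two indices attain the minimum of min_i(a_i + i · x_0).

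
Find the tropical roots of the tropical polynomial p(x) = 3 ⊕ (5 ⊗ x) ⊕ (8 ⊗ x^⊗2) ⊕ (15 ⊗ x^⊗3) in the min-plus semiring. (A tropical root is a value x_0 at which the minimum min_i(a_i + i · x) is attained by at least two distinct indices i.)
Roots: {-7, -3, -2}

Each tropical root is a break point of the lower envelope of the lines y = a_i + i · x (there are 4 lines, with slopes 0, 1, ..., 3). Only the lines that attain the minimum somewhere contribute to roots; other lines are dominated. Here the surviving (envelope) indices are i = 3, i = 2, i = 1, i = 0.
Intersections between consecutive envelope lines give the roots: for adjacent envelope indices i < j the intersection is x = (a_i − a_j) / (j − i). Reading off the sorted break points: {-7, -3, -2}.
Verification: at each break x_0, at least two indices attain the minimum of min_i(a_i + i · x_0).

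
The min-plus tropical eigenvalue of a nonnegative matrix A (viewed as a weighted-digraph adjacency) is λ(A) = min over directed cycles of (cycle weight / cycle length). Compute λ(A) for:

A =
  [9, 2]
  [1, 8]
λ(A) = 3/2

Enumerate directed cycles and compute their means (weight / length). Sample:
  cycle 0 → 0: weight = 9, length = 1, mean = 9/1 ≈ 9.000
  cycle 1 → 1: weight = 8, length = 1, mean = 8/1 ≈ 8.000
  cycle 0 → 1 → 0: weight = 3, length = 2, mean = 3/2 ≈ 1.500
  cycle 1 → 0 → 1: weight = 3, length = 2, mean = 3/2 ≈ 1.500
Minimum mean = 1.500, attained e.g. along the cycle 0 → 1 → 0 with weight 3 and length 2. So λ(A) = 3/2 = 3/2.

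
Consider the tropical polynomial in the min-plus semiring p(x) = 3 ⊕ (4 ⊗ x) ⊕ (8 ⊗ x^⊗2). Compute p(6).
p(6) = 3

A tropical monomial a ⊗ x^⊗i evaluates to a + i · x. Evaluating each term at x = 6:
  Term 0 contributes 3 + 0 · 6 = 3
  Term 1 contributes 4 + 1 · 6 = 10
  Term 2 contributes 8 + 2 · 6 = 20
p(6) = ⊕ of these = min[3, 10, 20] = 3.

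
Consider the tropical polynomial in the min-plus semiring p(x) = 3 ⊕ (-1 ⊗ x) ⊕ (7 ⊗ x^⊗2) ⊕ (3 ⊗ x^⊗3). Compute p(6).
p(6) = 3

A tropical monomial a ⊗ x^⊗i evaluates to a + i · x. Evaluating each term at x = 6:
  Term 0 contributes 3 + 0 · 6 = 3
  Term 1 contributes -1 + 1 · 6 = 5
  Term 2 contributes 7 + 2 · 6 = 19
  Term 3 contributes 3 + 3 · 6 = 21
p(6) = ⊕ of these = min[3, 5, 19, 21] = 3.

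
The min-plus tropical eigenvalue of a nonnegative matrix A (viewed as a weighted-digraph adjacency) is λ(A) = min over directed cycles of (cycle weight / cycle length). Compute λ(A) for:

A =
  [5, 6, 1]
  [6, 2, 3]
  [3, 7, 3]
λ(A) = 2

Enumerate directed cycles and compute their means (weight / length). Sample:
  cycle 0 → 0: weight = 5, length = 1, mean = 5/1 ≈ 5.000
  cycle 1 → 1: weight = 2, length = 1, mean = 2/1 ≈ 2.000
  cycle 2 → 2: weight = 3, length = 1, mean = 3/1 ≈ 3.000
  cycle 0 → 1 → 0: weight = 12, length = 2, mean = 12/2 ≈ 6.000
  cycle 0 → 2 → 0: weight = 4, length = 2, mean = 4/2 ≈ 2.000
  cycle 1 → 0 → 1: weight = 12, length = 2, mean = 12/2 ≈ 6.000
Minimum mean = 2.000, attained e.g. along the cycle 1 → 1 with weight 2 and length 1. So λ(A) = 2/1 = 2.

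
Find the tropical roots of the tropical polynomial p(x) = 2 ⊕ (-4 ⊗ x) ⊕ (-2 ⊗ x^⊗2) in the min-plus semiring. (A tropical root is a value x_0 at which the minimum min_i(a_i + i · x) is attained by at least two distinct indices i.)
Roots: {-2, 6}

Each tropical root is a break point of the lower envelope of the lines y = a_i + i · x (there are 3 lines, with slopes 0, 1, ..., 2). Only the lines that attain the minimum somewhere contribute to roots; other lines are dominated. Here the surviving (envelope) indices are i = 2, i = 1, i = 0.
Intersections between consecutive envelope lines give the roots: for adjacent envelope indices i < j the intersection is x = (a_i − a_j) / (j − i). Reading off the sorted break points: {-2, 6}.
Verification: at each break x_0, at least two indices attain the minimum of min_i(a_i + i · x_0).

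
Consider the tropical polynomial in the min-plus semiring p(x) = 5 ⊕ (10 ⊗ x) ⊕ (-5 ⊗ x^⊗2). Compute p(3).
p(3) = 1

A tropical monomial a ⊗ x^⊗i evaluates to a + i · x. Evaluating each term at x = 3:
  Term 0 contributes 5 + 0 · 3 = 5
  Term 1 contributes 10 + 1 · 3 = 13
  Term 2 contributes -5 + 2 · 3 = 1
p(3) = ⊕ of these = min[5, 13, 1] = 1.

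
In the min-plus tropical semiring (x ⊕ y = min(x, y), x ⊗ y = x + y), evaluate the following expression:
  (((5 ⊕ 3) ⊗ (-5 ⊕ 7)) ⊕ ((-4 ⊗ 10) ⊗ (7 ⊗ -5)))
(((5 ⊕ 3) ⊗ (-5 ⊕ 7)) ⊕ ((-4 ⊗ 10) ⊗ (7 ⊗ -5))) = -2

Expand innermost to outermost. Recall ⊕ takes the minimum of its arguments and ⊗ takes their sum. Working out the expression (((5 ⊕ 3) ⊗ (-5 ⊕ 7)) ⊕ ((-4 ⊗ 10) ⊗ (7 ⊗ -5))) gives -2.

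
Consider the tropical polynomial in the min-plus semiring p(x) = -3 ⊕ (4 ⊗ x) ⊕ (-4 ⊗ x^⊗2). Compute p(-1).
p(-1) = -6

A tropical monomial a ⊗ x^⊗i evaluates to a + i · x. Evaluating each term at x = -1:
  Term 0 contributes -3 + 0 · -1 = -3
  Term 1 contributes 4 + 1 · -1 = 3
  Term 2 contributes -4 + 2 · -1 = -6
p(-1) = ⊕ of these = min[-3, 3, -6] = -6.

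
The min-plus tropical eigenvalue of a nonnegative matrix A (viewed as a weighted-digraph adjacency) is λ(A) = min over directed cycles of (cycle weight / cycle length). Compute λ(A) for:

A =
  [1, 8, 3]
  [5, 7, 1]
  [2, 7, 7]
λ(A) = 1

Enumerate directed cycles and compute their means (weight / length). Sample:
  cycle 0 → 0: weight = 1, length = 1, mean = 1/1 ≈ 1.000
  cycle 1 → 1: weight = 7, length = 1, mean = 7/1 ≈ 7.000
  cycle 2 → 2: weight = 7, length = 1, mean = 7/1 ≈ 7.000
  cycle 0 → 1 → 0: weight = 13, length = 2, mean = 13/2 ≈ 6.500
  cycle 0 → 2 → 0: weight = 5, length = 2, mean = 5/2 ≈ 2.500
  cycle 1 → 0 → 1: weight = 13, length = 2, mean = 13/2 ≈ 6.500
Minimum mean = 1.000, attained e.g. along the cycle 0 → 0 with weight 1 and length 1. So λ(A) = 1/1 = 1.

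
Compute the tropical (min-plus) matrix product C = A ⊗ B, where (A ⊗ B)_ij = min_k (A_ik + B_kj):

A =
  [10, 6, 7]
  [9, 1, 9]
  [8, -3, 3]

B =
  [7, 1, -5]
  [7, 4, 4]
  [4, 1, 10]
A ⊗ B =
  [11, 8, 5]
  [8, 5, 4]
  [4, 1, 1]

Apply the min-plus product entry-by-entry:
  C[0][0] = min over k of (A[0][0] + B[0][0] = 10 + 7 = 17, A[0][1] + B[1][0] = 6 + 7 = 13, A[0][2] + B[2][0] = 7 + 4 = 11) = 11 (attained at k = 2)
  C[0][1] = min over k of (A[0][0] + B[0][1] = 10 + 1 = 11, A[0][1] + B[1][1] = 6 + 4 = 10, A[0][2] + B[2][1] = 7 + 1 = 8) = 8 (attained at k = 2)
  C[0][2] = min over k of (A[0][0] + B[0][2] = 10 + -5 = 5, A[0][1] + B[1][2] = 6 + 4 = 10, A[0][2] + B[2][2] = 7 + 10 = 17) = 5 (attained at k = 0)
  C[1][0] = min over k of (A[1][0] + B[0][0] = 9 + 7 = 16, A[1][1] + B[1][0] = 1 + 7 = 8, A[1][2] + B[2][0] = 9 + 4 = 13) = 8 (attained at k = 1)
  C[1][1] = min over k of (A[1][0] + B[0][1] = 9 + 1 = 10, A[1][1] + B[1][1] = 1 + 4 = 5, A[1][2] + B[2][1] = 9 + 1 = 10) = 5 (attained at k = 1)
  C[1][2] = min over k of (A[1][0] + B[0][2] = 9 + -5 = 4, A[1][1] + B[1][2] = 1 + 4 = 5, A[1][2] + B[2][2] = 9 + 10 = 19) = 4 (attained at k = 0)
  C[2][0] = min over k of (A[2][0] + B[0][0] = 8 + 7 = 15, A[2][1] + B[1][0] = -3 + 7 = 4, A[2][2] + B[2][0] = 3 + 4 = 7) = 4 (attained at k = 1)
  C[2][1] = min over k of (A[2][0] + B[0][1] = 8 + 1 = 9, A[2][1] + B[1][1] = -3 + 4 = 1, A[2][2] + B[2][1] = 3 + 1 = 4) = 1 (attained at k = 1)
  C[2][2] = min over k of (A[2][0] + B[0][2] = 8 + -5 = 3, A[2][1] + B[1][2] = -3 + 4 = 1, A[2][2] + B[2][2] = 3 + 10 = 13) = 1 (attained at k = 1)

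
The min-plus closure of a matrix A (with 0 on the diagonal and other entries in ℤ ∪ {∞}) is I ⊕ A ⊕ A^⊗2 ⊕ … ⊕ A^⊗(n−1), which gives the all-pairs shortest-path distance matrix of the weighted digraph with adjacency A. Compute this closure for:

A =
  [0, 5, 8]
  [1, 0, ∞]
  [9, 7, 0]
Closure =
  [0, 5, 8]
  [1, 0, 9]
  [8, 7, 0]

This is the Floyd-Warshall all-pairs shortest-path computation. For each intermediate vertex k = 0, 1, …, 2, update dist[i][j] ← min(dist[i][j], dist[i][k] + dist[k][j]). The final matrix gives, for each (i, j), the minimum total weight of any directed path from i to j (possibly empty when i = j).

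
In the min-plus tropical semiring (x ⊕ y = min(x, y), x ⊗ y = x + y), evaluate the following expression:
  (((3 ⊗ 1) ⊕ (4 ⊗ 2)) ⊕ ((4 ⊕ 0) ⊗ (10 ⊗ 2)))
(((3 ⊗ 1) ⊕ (4 ⊗ 2)) ⊕ ((4 ⊕ 0) ⊗ (10 ⊗ 2))) = 4

Expand innermost to outermost. Recall ⊕ takes the minimum of its arguments and ⊗ takes their sum. Working out the expression (((3 ⊗ 1) ⊕ (4 ⊗ 2)) ⊕ ((4 ⊕ 0) ⊗ (10 ⊗ 2))) gives 4.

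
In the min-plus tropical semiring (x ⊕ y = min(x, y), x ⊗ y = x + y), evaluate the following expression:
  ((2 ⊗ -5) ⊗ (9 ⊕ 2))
((2 ⊗ -5) ⊗ (9 ⊕ 2)) = -1

Expand innermost to outermost. Recall ⊕ takes the minimum of its arguments and ⊗ takes their sum. Working out the expression ((2 ⊗ -5) ⊗ (9 ⊕ 2)) gives -1.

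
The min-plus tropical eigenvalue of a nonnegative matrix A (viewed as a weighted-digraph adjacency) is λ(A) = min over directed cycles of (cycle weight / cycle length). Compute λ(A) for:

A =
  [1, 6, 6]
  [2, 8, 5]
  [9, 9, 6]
λ(A) = 1

Enumerate directed cycles and compute their means (weight / length). Sample:
  cycle 0 → 0: weight = 1, length = 1, mean = 1/1 ≈ 1.000
  cycle 1 → 1: weight = 8, length = 1, mean = 8/1 ≈ 8.000
  cycle 2 → 2: weight = 6, length = 1, mean = 6/1 ≈ 6.000
  cycle 0 → 1 → 0: weight = 8, length = 2, mean = 8/2 ≈ 4.000
  cycle 0 → 2 → 0: weight = 15, length = 2, mean = 15/2 ≈ 7.500
  cycle 1 → 0 → 1: weight = 8, length = 2, mean = 8/2 ≈ 4.000
Minimum mean = 1.000, attained e.g. along the cycle 0 → 0 with weight 1 and length 1. So λ(A) = 1/1 = 1.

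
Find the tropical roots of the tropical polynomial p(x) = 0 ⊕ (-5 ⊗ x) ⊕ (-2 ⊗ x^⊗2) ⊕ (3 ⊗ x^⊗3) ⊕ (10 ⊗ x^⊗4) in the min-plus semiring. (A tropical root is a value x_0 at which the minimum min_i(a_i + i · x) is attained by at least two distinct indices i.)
Roots: {-7, -5, -3, 5}

Each tropical root is a break point of the lower envelope of the lines y = a_i + i · x (there are 5 lines, with slopes 0, 1, ..., 4). Only the lines that attain the minimum somewhere contribute to roots; other lines are dominated. Here the surviving (envelope) indices are i = 4, i = 3, i = 2, i = 1, i = 0.
Intersections between consecutive envelope lines give the roots: for adjacent envelope indices i < j the intersection is x = (a_i − a_j) / (j − i). Reading off the sorted break points: {-7, -5, -3, 5}.
Verification: at each break x_0, at least two indices attain the minimum of min_i(a_i + i · x_0).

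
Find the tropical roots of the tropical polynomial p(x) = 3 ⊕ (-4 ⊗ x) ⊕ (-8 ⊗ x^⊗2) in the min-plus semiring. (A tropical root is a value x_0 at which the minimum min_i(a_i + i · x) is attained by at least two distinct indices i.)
Roots: {4, 7}

Each tropical root is a break point of the lower envelope of the lines y = a_i + i · x (there are 3 lines, with slopes 0, 1, ..., 2). Only the lines that attain the minimum somewhere contribute to roots; other lines are dominated. Here the surviving (envelope) indices are i = 2, i = 1, i = 0.
Intersections between consecutive envelope lines give the roots: for adjacent envelope indices i < j the intersection is x = (a_i − a_j) / (j − i). Reading off the sorted break points: {4, 7}.
Verification: at each break x_0, at least two indices attain the minimum of min_i(a_i + i · x_0).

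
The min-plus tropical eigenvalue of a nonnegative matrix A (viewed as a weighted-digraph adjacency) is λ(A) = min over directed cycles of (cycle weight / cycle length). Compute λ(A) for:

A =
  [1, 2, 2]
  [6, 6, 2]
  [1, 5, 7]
λ(A) = 1

Enumerate directed cycles and compute their means (weight / length). Sample:
  cycle 0 → 0: weight = 1, length = 1, mean = 1/1 ≈ 1.000
  cycle 1 → 1: weight = 6, length = 1, mean = 6/1 ≈ 6.000
  cycle 2 → 2: weight = 7, length = 1, mean = 7/1 ≈ 7.000
  cycle 0 → 1 → 0: weight = 8, length = 2, mean = 8/2 ≈ 4.000
  cycle 0 → 2 → 0: weight = 3, length = 2, mean = 3/2 ≈ 1.500
  cycle 1 → 0 → 1: weight = 8, length = 2, mean = 8/2 ≈ 4.000
Minimum mean = 1.000, attained e.g. along the cycle 0 → 0 with weight 1 and length 1. So λ(A) = 1/1 = 1.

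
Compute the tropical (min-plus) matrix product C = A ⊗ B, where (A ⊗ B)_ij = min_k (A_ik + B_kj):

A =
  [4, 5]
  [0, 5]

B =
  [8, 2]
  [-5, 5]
A ⊗ B =
  [0, 6]
  [0, 2]

Apply the min-plus product entry-by-entry:
  C[0][0] = min over k of (A[0][0] + B[0][0] = 4 + 8 = 12, A[0][1] + B[1][0] = 5 + -5 = 0) = 0 (attained at k = 1)
  C[0][1] = min over k of (A[0][0] + B[0][1] = 4 + 2 = 6, A[0][1] + B[1][1] = 5 + 5 = 10) = 6 (attained at k = 0)
  C[1][0] = min over k of (A[1][0] + B[0][0] = 0 + 8 = 8, A[1][1] + B[1][0] = 5 + -5 = 0) = 0 (attained at k = 1)
  C[1][1] = min over k of (A[1][0] + B[0][1] = 0 + 2 = 2, A[1][1] + B[1][1] = 5 + 5 = 10) = 2 (attained at k = 0)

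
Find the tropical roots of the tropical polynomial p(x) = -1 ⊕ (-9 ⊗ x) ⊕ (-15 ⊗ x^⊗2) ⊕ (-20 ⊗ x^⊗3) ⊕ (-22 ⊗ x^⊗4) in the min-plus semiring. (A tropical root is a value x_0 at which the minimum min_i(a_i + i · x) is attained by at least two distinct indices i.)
Roots: {2, 5, 6, 8}

Each tropical root is a break point of the lower envelope of the lines y = a_i + i · x (there are 5 lines, with slopes 0, 1, ..., 4). Only the lines that attain the minimum somewhere contribute to roots; other lines are dominated. Here the surviving (envelope) indices are i = 4, i = 3, i = 2, i = 1, i = 0.
Intersections between consecutive envelope lines give the roots: for adjacent envelope indices i < j the intersection is x = (a_i − a_j) / (j − i). Reading off the sorted break points: {2, 5, 6, 8}.
Verification: at each break x_0, at least two indices attain the minimum of min_i(a_i + i · x_0).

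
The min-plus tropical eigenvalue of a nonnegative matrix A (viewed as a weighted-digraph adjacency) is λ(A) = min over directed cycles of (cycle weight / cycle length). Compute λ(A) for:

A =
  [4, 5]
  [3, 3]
λ(A) = 3

Enumerate directed cycles and compute their means (weight / length). Sample:
  cycle 0 → 0: weight = 4, length = 1, mean = 4/1 ≈ 4.000
  cycle 1 → 1: weight = 3, length = 1, mean = 3/1 ≈ 3.000
  cycle 0 → 1 → 0: weight = 8, length = 2, mean = 8/2 ≈ 4.000
  cycle 1 → 0 → 1: weight = 8, length = 2, mean = 8/2 ≈ 4.000
Minimum mean = 3.000, attained e.g. along the cycle 1 → 1 with weight 3 and length 1. So λ(A) = 3/1 = 3.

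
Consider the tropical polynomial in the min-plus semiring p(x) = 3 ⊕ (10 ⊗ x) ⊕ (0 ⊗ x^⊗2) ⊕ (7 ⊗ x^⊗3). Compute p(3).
p(3) = 3

A tropical monomial a ⊗ x^⊗i evaluates to a + i · x. Evaluating each term at x = 3:
  Term 0 contributes 3 + 0 · 3 = 3
  Term 1 contributes 10 + 1 · 3 = 13
  Term 2 contributes 0 + 2 · 3 = 6
  Term 3 contributes 7 + 3 · 3 = 16
p(3) = ⊕ of these = min[3, 13, 6, 16] = 3.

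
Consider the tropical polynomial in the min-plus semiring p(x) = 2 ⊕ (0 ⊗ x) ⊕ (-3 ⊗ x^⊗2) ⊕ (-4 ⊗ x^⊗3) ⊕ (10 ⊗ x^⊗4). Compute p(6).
p(6) = 2

A tropical monomial a ⊗ x^⊗i evaluates to a + i · x. Evaluating each term at x = 6:
  Term 0 contributes 2 + 0 · 6 = 2
  Term 1 contributes 0 + 1 · 6 = 6
  Term 2 contributes -3 + 2 · 6 = 9
  Term 3 contributes -4 + 3 · 6 = 14
  Term 4 contributes 10 + 4 · 6 = 34
p(6) = ⊕ of these = min[2, 6, 9, 14, 34] = 2.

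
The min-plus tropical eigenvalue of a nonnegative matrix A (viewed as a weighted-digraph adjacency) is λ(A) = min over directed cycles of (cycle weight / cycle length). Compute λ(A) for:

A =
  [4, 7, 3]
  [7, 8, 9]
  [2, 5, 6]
λ(A) = 5/2

Enumerate directed cycles and compute their means (weight / length). Sample:
  cycle 0 → 0: weight = 4, length = 1, mean = 4/1 ≈ 4.000
  cycle 1 → 1: weight = 8, length = 1, mean = 8/1 ≈ 8.000
  cycle 2 → 2: weight = 6, length = 1, mean = 6/1 ≈ 6.000
  cycle 0 → 1 → 0: weight = 14, length = 2, mean = 14/2 ≈ 7.000
  cycle 0 → 2 → 0: weight = 5, length = 2, mean = 5/2 ≈ 2.500
  cycle 1 → 0 → 1: weight = 14, length = 2, mean = 14/2 ≈ 7.000
Minimum mean = 2.500, attained e.g. along the cycle 0 → 2 → 0 with weight 5 and length 2. So λ(A) = 5/2 = 5/2.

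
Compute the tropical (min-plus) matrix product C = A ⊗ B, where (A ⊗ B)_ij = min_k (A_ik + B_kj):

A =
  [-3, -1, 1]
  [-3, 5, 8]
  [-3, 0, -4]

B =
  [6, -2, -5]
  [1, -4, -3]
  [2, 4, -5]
A ⊗ B =
  [0, -5, -8]
  [3, -5, -8]
  [-2, -5, -9]

Apply the min-plus product entry-by-entry:
  C[0][0] = min over k of (A[0][0] + B[0][0] = -3 + 6 = 3, A[0][1] + B[1][0] = -1 + 1 = 0, A[0][2] + B[2][0] = 1 + 2 = 3) = 0 (attained at k = 1)
  C[0][1] = min over k of (A[0][0] + B[0][1] = -3 + -2 = -5, A[0][1] + B[1][1] = -1 + -4 = -5, A[0][2] + B[2][1] = 1 + 4 = 5) = -5 (attained at k = 0)
  C[0][2] = min over k of (A[0][0] + B[0][2] = -3 + -5 = -8, A[0][1] + B[1][2] = -1 + -3 = -4, A[0][2] + B[2][2] = 1 + -5 = -4) = -8 (attained at k = 0)
  C[1][0] = min over k of (A[1][0] + B[0][0] = -3 + 6 = 3, A[1][1] + B[1][0] = 5 + 1 = 6, A[1][2] + B[2][0] = 8 + 2 = 10) = 3 (attained at k = 0)
  C[1][1] = min over k of (A[1][0] + B[0][1] = -3 + -2 = -5, A[1][1] + B[1][1] = 5 + -4 = 1, A[1][2] + B[2][1] = 8 + 4 = 12) = -5 (attained at k = 0)
  C[1][2] = min over k of (A[1][0] + B[0][2] = -3 + -5 = -8, A[1][1] + B[1][2] = 5 + -3 = 2, A[1][2] + B[2][2] = 8 + -5 = 3) = -8 (attained at k = 0)
  C[2][0] = min over k of (A[2][0] + B[0][0] = -3 + 6 = 3, A[2][1] + B[1][0] = 0 + 1 = 1, A[2][2] + B[2][0] = -4 + 2 = -2) = -2 (attained at k = 2)
  C[2][1] = min over k of (A[2][0] + B[0][1] = -3 + -2 = -5, A[2][1] + B[1][1] = 0 + -4 = -4, A[2][2] + B[2][1] = -4 + 4 = 0) = -5 (attained at k = 0)
  C[2][2] = min over k of (A[2][0] + B[0][2] = -3 + -5 = -8, A[2][1] + B[1][2] = 0 + -3 = -3, A[2][2] + B[2][2] = -4 + -5 = -9) = -9 (attained at k = 2)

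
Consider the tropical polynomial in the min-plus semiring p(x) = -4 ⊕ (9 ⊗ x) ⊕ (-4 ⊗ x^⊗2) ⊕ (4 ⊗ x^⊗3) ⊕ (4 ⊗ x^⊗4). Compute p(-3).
p(-3) = -10

A tropical monomial a ⊗ x^⊗i evaluates to a + i · x. Evaluating each term at x = -3:
  Term 0 contributes -4 + 0 · -3 = -4
  Term 1 contributes 9 + 1 · -3 = 6
  Term 2 contributes -4 + 2 · -3 = -10
  Term 3 contributes 4 + 3 · -3 = -5
  Term 4 contributes 4 + 4 · -3 = -8
p(-3) = ⊕ of these = min[-4, 6, -10, -5, -8] = -10.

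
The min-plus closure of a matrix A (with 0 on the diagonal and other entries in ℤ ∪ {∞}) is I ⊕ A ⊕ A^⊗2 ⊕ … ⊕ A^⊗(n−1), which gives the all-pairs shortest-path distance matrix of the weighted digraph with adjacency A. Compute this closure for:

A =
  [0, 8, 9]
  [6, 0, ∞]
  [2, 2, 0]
Closure =
  [0, 8, 9]
  [6, 0, 15]
  [2, 2, 0]

This is the Floyd-Warshall all-pairs shortest-path computation. For each intermediate vertex k = 0, 1, …, 2, update dist[i][j] ← min(dist[i][j], dist[i][k] + dist[k][j]). The final matrix gives, for each (i, j), the minimum total weight of any directed path from i to j (possibly empty when i = j).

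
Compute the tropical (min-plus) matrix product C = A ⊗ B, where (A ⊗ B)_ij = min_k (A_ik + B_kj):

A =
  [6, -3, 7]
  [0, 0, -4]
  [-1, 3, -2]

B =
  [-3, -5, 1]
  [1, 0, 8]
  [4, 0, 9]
A ⊗ B =
  [-2, -3, 5]
  [-3, -5, 1]
  [-4, -6, 0]

Apply the min-plus product entry-by-entry:
  C[0][0] = min over k of (A[0][0] + B[0][0] = 6 + -3 = 3, A[0][1] + B[1][0] = -3 + 1 = -2, A[0][2] + B[2][0] = 7 + 4 = 11) = -2 (attained at k = 1)
  C[0][1] = min over k of (A[0][0] + B[0][1] = 6 + -5 = 1, A[0][1] + B[1][1] = -3 + 0 = -3, A[0][2] + B[2][1] = 7 + 0 = 7) = -3 (attained at k = 1)
  C[0][2] = min over k of (A[0][0] + B[0][2] = 6 + 1 = 7, A[0][1] + B[1][2] = -3 + 8 = 5, A[0][2] + B[2][2] = 7 + 9 = 16) = 5 (attained at k = 1)
  C[1][0] = min over k of (A[1][0] + B[0][0] = 0 + -3 = -3, A[1][1] + B[1][0] = 0 + 1 = 1, A[1][2] + B[2][0] = -4 + 4 = 0) = -3 (attained at k = 0)
  C[1][1] = min over k of (A[1][0] + B[0][1] = 0 + -5 = -5, A[1][1] + B[1][1] = 0 + 0 = 0, A[1][2] + B[2][1] = -4 + 0 = -4) = -5 (attained at k = 0)
  C[1][2] = min over k of (A[1][0] + B[0][2] = 0 + 1 = 1, A[1][1] + B[1][2] = 0 + 8 = 8, A[1][2] + B[2][2] = -4 + 9 = 5) = 1 (attained at k = 0)
  C[2][0] = min over k of (A[2][0] + B[0][0] = -1 + -3 = -4, A[2][1] + B[1][0] = 3 + 1 = 4, A[2][2] + B[2][0] = -2 + 4 = 2) = -4 (attained at k = 0)
  C[2][1] = min over k of (A[2][0] + B[0][1] = -1 + -5 = -6, A[2][1] + B[1][1] = 3 + 0 = 3, A[2][2] + B[2][1] = -2 + 0 = -2) = -6 (attained at k = 0)
  C[2][2] = min over k of (A[2][0] + B[0][2] = -1 + 1 = 0, A[2][1] + B[1][2] = 3 + 8 = 11, A[2][2] + B[2][2] = -2 + 9 = 7) = 0 (attained at k = 0)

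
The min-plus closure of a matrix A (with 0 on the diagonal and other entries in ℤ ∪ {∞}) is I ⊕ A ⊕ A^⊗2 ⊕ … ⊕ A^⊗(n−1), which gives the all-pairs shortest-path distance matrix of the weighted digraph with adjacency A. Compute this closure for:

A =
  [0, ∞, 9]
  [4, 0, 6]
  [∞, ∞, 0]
Closure =
  [0, ∞, 9]
  [4, 0, 6]
  [∞, ∞, 0]

This is the Floyd-Warshall all-pairs shortest-path computation. For each intermediate vertex k = 0, 1, …, 2, update dist[i][j] ← min(dist[i][j], dist[i][k] + dist[k][j]). The final matrix gives, for each (i, j), the minimum total weight of any directed path from i to j (possibly empty when i = j).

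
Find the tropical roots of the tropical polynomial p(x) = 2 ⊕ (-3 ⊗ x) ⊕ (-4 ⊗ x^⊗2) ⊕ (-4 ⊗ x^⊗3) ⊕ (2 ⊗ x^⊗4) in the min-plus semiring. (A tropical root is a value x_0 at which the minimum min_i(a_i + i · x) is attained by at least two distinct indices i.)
Roots: {-6, 0, 1, 5}

Each tropical root is a break point of the lower envelope of the lines y = a_i + i · x (there are 5 lines, with slopes 0, 1, ..., 4). Only the lines that attain the minimum somewhere contribute to roots; other lines are dominated. Here the surviving (envelope) indices are i = 4, i = 3, i = 2, i = 1, i = 0.
Intersections between consecutive envelope lines give the roots: for adjacent envelope indices i < j the intersection is x = (a_i − a_j) / (j − i). Reading off the sorted break points: {-6, 0, 1, 5}.
Verification: at each break x_0, at least two indices attain the minimum of min_i(a_i + i · x_0).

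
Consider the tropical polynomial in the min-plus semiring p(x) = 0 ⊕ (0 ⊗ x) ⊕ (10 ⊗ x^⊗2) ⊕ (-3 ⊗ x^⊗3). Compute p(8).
p(8) = 0

A tropical monomial a ⊗ x^⊗i evaluates to a + i · x. Evaluating each term at x = 8:
  Term 0 contributes 0 + 0 · 8 = 0
  Term 1 contributes 0 + 1 · 8 = 8
  Term 2 contributes 10 + 2 · 8 = 26
  Term 3 contributes -3 + 3 · 8 = 21
p(8) = ⊕ of these = min[0, 8, 26, 21] = 0.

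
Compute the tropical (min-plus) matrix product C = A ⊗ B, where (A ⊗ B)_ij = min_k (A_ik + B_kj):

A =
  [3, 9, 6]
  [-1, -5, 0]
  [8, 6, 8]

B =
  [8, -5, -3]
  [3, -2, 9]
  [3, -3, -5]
A ⊗ B =
  [9, -2, 0]
  [-2, -7, -5]
  [9, 3, 3]

Apply the min-plus product entry-by-entry:
  C[0][0] = min over k of (A[0][0] + B[0][0] = 3 + 8 = 11, A[0][1] + B[1][0] = 9 + 3 = 12, A[0][2] + B[2][0] = 6 + 3 = 9) = 9 (attained at k = 2)
  C[0][1] = min over k of (A[0][0] + B[0][1] = 3 + -5 = -2, A[0][1] + B[1][1] = 9 + -2 = 7, A[0][2] + B[2][1] = 6 + -3 = 3) = -2 (attained at k = 0)
  C[0][2] = min over k of (A[0][0] + B[0][2] = 3 + -3 = 0, A[0][1] + B[1][2] = 9 + 9 = 18, A[0][2] + B[2][2] = 6 + -5 = 1) = 0 (attained at k = 0)
  C[1][0] = min over k of (A[1][0] + B[0][0] = -1 + 8 = 7, A[1][1] + B[1][0] = -5 + 3 = -2, A[1][2] + B[2][0] = 0 + 3 = 3) = -2 (attained at k = 1)
  C[1][1] = min over k of (A[1][0] + B[0][1] = -1 + -5 = -6, A[1][1] + B[1][1] = -5 + -2 = -7, A[1][2] + B[2][1] = 0 + -3 = -3) = -7 (attained at k = 1)
  C[1][2] = min over k of (A[1][0] + B[0][2] = -1 + -3 = -4, A[1][1] + B[1][2] = -5 + 9 = 4, A[1][2] + B[2][2] = 0 + -5 = -5) = -5 (attained at k = 2)
  C[2][0] = min over k of (A[2][0] + B[0][0] = 8 + 8 = 16, A[2][1] + B[1][0] = 6 + 3 = 9, A[2][2] + B[2][0] = 8 + 3 = 11) = 9 (attained at k = 1)
  C[2][1] = min over k of (A[2][0] + B[0][1] = 8 + -5 = 3, A[2][1] + B[1][1] = 6 + -2 = 4, A[2][2] + B[2][1] = 8 + -3 = 5) = 3 (attained at k = 0)
  C[2][2] = min over k of (A[2][0] + B[0][2] = 8 + -3 = 5, A[2][1] + B[1][2] = 6 + 9 = 15, A[2][2] + B[2][2] = 8 + -5 = 3) = 3 (attained at k = 2)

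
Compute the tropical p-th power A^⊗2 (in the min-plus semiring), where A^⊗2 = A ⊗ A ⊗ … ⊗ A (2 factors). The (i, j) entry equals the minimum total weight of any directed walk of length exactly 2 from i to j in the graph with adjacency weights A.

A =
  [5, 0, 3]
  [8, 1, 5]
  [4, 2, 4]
A^⊗2 =
  [7, 1, 5]
  [9, 2, 6]
  [8, 3, 7]

Each entry (A^⊗2)_ij equals the minimum over all length-2 walks i = v_0 → v_1 → … → v_2 = j of Σ_t A[v_t][v_{t+1}]. For example, for (i, j) = (0, 2) we minimise over 3 possible intermediate vertex sequences; the minimum is 5, attained along the walk 0 → 1 → 2.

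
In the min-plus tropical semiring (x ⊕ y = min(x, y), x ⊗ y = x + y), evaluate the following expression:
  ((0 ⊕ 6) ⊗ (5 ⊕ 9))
((0 ⊕ 6) ⊗ (5 ⊕ 9)) = 5

Expand innermost to outermost. Recall ⊕ takes the minimum of its arguments and ⊗ takes their sum. Working out the expression ((0 ⊕ 6) ⊗ (5 ⊕ 9)) gives 5.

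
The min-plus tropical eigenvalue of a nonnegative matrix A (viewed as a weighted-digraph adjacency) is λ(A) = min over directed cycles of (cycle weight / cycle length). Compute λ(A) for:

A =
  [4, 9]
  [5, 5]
λ(A) = 4

Enumerate directed cycles and compute their means (weight / length). Sample:
  cycle 0 → 0: weight = 4, length = 1, mean = 4/1 ≈ 4.000
  cycle 1 → 1: weight = 5, length = 1, mean = 5/1 ≈ 5.000
  cycle 0 → 1 → 0: weight = 14, length = 2, mean = 14/2 ≈ 7.000
  cycle 1 → 0 → 1: weight = 14, length = 2, mean = 14/2 ≈ 7.000
Minimum mean = 4.000, attained e.g. along the cycle 0 → 0 with weight 4 and length 1. So λ(A) = 4/1 = 4.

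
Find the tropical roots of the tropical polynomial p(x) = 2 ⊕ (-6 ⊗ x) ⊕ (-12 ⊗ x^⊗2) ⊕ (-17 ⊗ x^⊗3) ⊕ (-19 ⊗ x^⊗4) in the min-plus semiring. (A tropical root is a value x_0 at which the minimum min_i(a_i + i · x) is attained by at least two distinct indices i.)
Roots: {2, 5, 6, 8}

Each tropical root is a break point of the lower envelope of the lines y = a_i + i · x (there are 5 lines, with slopes 0, 1, ..., 4). Only the lines that attain the minimum somewhere contribute to roots; other lines are dominated. Here the surviving (envelope) indices are i = 4, i = 3, i = 2, i = 1, i = 0.
Intersections between consecutive envelope lines give the roots: for adjacent envelope indices i < j the intersection is x = (a_i − a_j) / (j − i). Reading off the sorted break points: {2, 5, 6, 8}.
Verification: at each break x_0, at least two indices attain the minimum of min_i(a_i + i · x_0).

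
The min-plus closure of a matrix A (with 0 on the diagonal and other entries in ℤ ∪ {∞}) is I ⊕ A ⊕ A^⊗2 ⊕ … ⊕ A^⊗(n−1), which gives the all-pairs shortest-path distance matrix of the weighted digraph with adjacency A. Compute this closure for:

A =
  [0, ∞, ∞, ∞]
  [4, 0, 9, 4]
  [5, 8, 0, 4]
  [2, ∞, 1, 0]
Closure =
  [0, ∞, ∞, ∞]
  [4, 0, 5, 4]
  [5, 8, 0, 4]
  [2, 9, 1, 0]

This is the Floyd-Warshall all-pairs shortest-path computation. For each intermediate vertex k = 0, 1, …, 3, update dist[i][j] ← min(dist[i][j], dist[i][k] + dist[k][j]). The final matrix gives, for each (i, j), the minimum total weight of any directed path from i to j (possibly empty when i = j).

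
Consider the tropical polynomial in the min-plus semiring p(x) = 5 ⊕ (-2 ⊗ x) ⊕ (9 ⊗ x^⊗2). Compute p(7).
p(7) = 5

A tropical monomial a ⊗ x^⊗i evaluates to a + i · x. Evaluating each term at x = 7:
  Term 0 contributes 5 + 0 · 7 = 5
  Term 1 contributes -2 + 1 · 7 = 5
  Term 2 contributes 9 + 2 · 7 = 23
p(7) = ⊕ of these = min[5, 5, 23] = 5.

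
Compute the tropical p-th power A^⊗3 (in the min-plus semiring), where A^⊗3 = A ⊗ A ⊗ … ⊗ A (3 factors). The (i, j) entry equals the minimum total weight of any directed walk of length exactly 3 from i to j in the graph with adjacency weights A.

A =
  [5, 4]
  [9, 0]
A^⊗3 =
  [13, 4]
  [9, 0]

Each entry (A^⊗3)_ij equals the minimum over all length-3 walks i = v_0 → v_1 → … → v_3 = j of Σ_t A[v_t][v_{t+1}]. For example, for (i, j) = (0, 1) we minimise over 4 possible intermediate vertex sequences; the minimum is 4, attained along the walk 0 → 1 → 1 → 1.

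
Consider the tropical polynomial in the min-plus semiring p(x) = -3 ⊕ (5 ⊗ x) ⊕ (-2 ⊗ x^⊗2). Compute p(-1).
p(-1) = -4

A tropical monomial a ⊗ x^⊗i evaluates to a + i · x. Evaluating each term at x = -1:
  Term 0 contributes -3 + 0 · -1 = -3
  Term 1 contributes 5 + 1 · -1 = 4
  Term 2 contributes -2 + 2 · -1 = -4
p(-1) = ⊕ of these = min[-3, 4, -4] = -4.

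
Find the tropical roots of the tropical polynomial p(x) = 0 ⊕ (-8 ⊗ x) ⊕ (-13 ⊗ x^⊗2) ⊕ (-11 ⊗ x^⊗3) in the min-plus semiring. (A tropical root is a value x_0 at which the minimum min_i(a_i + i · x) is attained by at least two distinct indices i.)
Roots: {-2, 5, 8}

Each tropical root is a break point of the lower envelope of the lines y = a_i + i · x (there are 4 lines, with slopes 0, 1, ..., 3). Only the lines that attain the minimum somewhere contribute to roots; other lines are dominated. Here the surviving (envelope) indices are i = 3, i = 2, i = 1, i = 0.
Intersections between consecutive envelope lines give the roots: for adjacent envelope indices i < j the intersection is x = (a_i − a_j) / (j − i). Reading off the sorted break points: {-2, 5, 8}.
Verification: at each break x_0, at least two indices attain the minimum of min_i(a_i + i · x_0).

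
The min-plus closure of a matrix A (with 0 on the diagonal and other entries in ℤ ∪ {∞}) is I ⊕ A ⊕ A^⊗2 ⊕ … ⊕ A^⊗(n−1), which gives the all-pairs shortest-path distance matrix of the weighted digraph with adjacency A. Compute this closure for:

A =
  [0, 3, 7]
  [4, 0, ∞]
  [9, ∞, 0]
Closure =
  [0, 3, 7]
  [4, 0, 11]
  [9, 12, 0]

This is the Floyd-Warshall all-pairs shortest-path computation. For each intermediate vertex k = 0, 1, …, 2, update dist[i][j] ← min(dist[i][j], dist[i][k] + dist[k][j]). The final matrix gives, for each (i, j), the minimum total weight of any directed path from i to j (possibly empty when i = j).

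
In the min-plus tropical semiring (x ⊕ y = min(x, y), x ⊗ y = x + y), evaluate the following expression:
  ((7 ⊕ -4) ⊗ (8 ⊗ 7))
((7 ⊕ -4) ⊗ (8 ⊗ 7)) = 11

Expand innermost to outermost. Recall ⊕ takes the minimum of its arguments and ⊗ takes their sum. Working out the expression ((7 ⊕ -4) ⊗ (8 ⊗ 7)) gives 11.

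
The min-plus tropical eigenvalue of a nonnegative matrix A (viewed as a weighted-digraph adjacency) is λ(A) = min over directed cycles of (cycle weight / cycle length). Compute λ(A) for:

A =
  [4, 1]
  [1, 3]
λ(A) = 1

Enumerate directed cycles and compute their means (weight / length). Sample:
  cycle 0 → 0: weight = 4, length = 1, mean = 4/1 ≈ 4.000
  cycle 1 → 1: weight = 3, length = 1, mean = 3/1 ≈ 3.000
  cycle 0 → 1 → 0: weight = 2, length = 2, mean = 2/2 ≈ 1.000
  cycle 1 → 0 → 1: weight = 2, length = 2, mean = 2/2 ≈ 1.000
Minimum mean = 1.000, attained e.g. along the cycle 0 → 1 → 0 with weight 2 and length 2. So λ(A) = 2/2 = 1.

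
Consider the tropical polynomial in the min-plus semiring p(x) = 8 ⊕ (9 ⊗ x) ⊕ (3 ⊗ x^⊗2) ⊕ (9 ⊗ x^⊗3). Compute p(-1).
p(-1) = 1

A tropical monomial a ⊗ x^⊗i evaluates to a + i · x. Evaluating each term at x = -1:
  Term 0 contributes 8 + 0 · -1 = 8
  Term 1 contributes 9 + 1 · -1 = 8
  Term 2 contributes 3 + 2 · -1 = 1
  Term 3 contributes 9 + 3 · -1 = 6
p(-1) = ⊕ of these = min[8, 8, 1, 6] = 1.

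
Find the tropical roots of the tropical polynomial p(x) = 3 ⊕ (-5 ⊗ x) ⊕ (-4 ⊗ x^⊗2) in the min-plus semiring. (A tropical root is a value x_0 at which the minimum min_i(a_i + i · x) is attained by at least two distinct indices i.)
Roots: {-1, 8}

Each tropical root is a break point of the lower envelope of the lines y = a_i + i · x (there are 3 lines, with slopes 0, 1, ..., 2). Only the lines that attain the minimum somewhere contribute to roots; other lines are dominated. Here the surviving (envelope) indices are i = 2, i = 1, i = 0.
Intersections between consecutive envelope lines give the roots: for adjacent envelope indices i < j the intersection is x = (a_i − a_j) / (j − i). Reading off the sorted break points: {-1, 8}.
Verification: at each break x_0, at least two indices attain the minimum of min_i(a_i + i · x_0).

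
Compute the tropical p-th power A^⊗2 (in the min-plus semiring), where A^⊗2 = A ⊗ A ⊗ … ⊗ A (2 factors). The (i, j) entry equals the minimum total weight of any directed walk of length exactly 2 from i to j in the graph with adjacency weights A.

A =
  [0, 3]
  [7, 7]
A^⊗2 =
  [0, 3]
  [7, 10]

Each entry (A^⊗2)_ij equals the minimum over all length-2 walks i = v_0 → v_1 → … → v_2 = j of Σ_t A[v_t][v_{t+1}]. For example, for (i, j) = (0, 1) we minimise over 2 possible intermediate vertex sequences; the minimum is 3, attained along the walk 0 → 0 → 1.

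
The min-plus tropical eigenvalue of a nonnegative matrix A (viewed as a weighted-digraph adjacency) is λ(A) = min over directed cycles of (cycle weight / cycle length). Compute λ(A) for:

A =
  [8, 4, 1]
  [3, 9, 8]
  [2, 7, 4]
λ(A) = 3/2

Enumerate directed cycles and compute their means (weight / length). Sample:
  cycle 0 → 0: weight = 8, length = 1, mean = 8/1 ≈ 8.000
  cycle 1 → 1: weight = 9, length = 1, mean = 9/1 ≈ 9.000
  cycle 2 → 2: weight = 4, length = 1, mean = 4/1 ≈ 4.000
  cycle 0 → 1 → 0: weight = 7, length = 2, mean = 7/2 ≈ 3.500
  cycle 0 → 2 → 0: weight = 3, length = 2, mean = 3/2 ≈ 1.500
  cycle 1 → 0 → 1: weight = 7, length = 2, mean = 7/2 ≈ 3.500
Minimum mean = 1.500, attained e.g. along the cycle 0 → 2 → 0 with weight 3 and length 2. So λ(A) = 3/2 = 3/2.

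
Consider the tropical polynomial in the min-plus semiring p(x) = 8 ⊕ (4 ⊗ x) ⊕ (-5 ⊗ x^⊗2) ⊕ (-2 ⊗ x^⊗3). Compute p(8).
p(8) = 8

A tropical monomial a ⊗ x^⊗i evaluates to a + i · x. Evaluating each term at x = 8:
  Term 0 contributes 8 + 0 · 8 = 8
  Term 1 contributes 4 + 1 · 8 = 12
  Term 2 contributes -5 + 2 · 8 = 11
  Term 3 contributes -2 + 3 · 8 = 22
p(8) = ⊕ of these = min[8, 12, 11, 22] = 8.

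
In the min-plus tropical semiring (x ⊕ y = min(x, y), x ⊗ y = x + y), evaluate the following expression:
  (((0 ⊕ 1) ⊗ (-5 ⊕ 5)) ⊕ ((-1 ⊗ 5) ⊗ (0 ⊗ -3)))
(((0 ⊕ 1) ⊗ (-5 ⊕ 5)) ⊕ ((-1 ⊗ 5) ⊗ (0 ⊗ -3))) = -5

Expand innermost to outermost. Recall ⊕ takes the minimum of its arguments and ⊗ takes their sum. Working out the expression (((0 ⊕ 1) ⊗ (-5 ⊕ 5)) ⊕ ((-1 ⊗ 5) ⊗ (0 ⊗ -3))) gives -5.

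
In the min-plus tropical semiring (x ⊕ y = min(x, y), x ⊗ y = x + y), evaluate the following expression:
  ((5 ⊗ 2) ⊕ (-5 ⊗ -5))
((5 ⊗ 2) ⊕ (-5 ⊗ -5)) = -10

Expand innermost to outermost. Recall ⊕ takes the minimum of its arguments and ⊗ takes their sum. Working out the expression ((5 ⊗ 2) ⊕ (-5 ⊗ -5)) gives -10.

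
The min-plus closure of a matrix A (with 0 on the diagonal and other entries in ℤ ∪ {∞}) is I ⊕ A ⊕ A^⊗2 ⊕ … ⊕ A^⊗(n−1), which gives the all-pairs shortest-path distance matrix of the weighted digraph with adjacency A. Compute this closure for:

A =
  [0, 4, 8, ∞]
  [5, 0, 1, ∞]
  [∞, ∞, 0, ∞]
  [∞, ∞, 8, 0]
Closure =
  [0, 4, 5, ∞]
  [5, 0, 1, ∞]
  [∞, ∞, 0, ∞]
  [∞, ∞, 8, 0]

This is the Floyd-Warshall all-pairs shortest-path computation. For each intermediate vertex k = 0, 1, …, 3, update dist[i][j] ← min(dist[i][j], dist[i][k] + dist[k][j]). The final matrix gives, for each (i, j), the minimum total weight of any directed path from i to j (possibly empty when i = j).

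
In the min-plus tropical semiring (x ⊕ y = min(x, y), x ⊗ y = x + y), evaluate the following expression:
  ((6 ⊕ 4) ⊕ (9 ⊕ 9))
((6 ⊕ 4) ⊕ (9 ⊕ 9)) = 4

Expand innermost to outermost. Recall ⊕ takes the minimum of its arguments and ⊗ takes their sum. Working out the expression ((6 ⊕ 4) ⊕ (9 ⊕ 9)) gives 4.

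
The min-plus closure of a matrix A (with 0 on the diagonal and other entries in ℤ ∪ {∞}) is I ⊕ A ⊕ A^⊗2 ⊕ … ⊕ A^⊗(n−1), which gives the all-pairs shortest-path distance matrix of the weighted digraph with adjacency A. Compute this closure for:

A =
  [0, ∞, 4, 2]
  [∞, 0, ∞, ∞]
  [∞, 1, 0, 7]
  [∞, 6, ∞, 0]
Closure =
  [0, 5, 4, 2]
  [∞, 0, ∞, ∞]
  [∞, 1, 0, 7]
  [∞, 6, ∞, 0]

This is the Floyd-Warshall all-pairs shortest-path computation. For each intermediate vertex k = 0, 1, …, 3, update dist[i][j] ← min(dist[i][j], dist[i][k] + dist[k][j]). The final matrix gives, for each (i, j), the minimum total weight of any directed path from i to j (possibly empty when i = j).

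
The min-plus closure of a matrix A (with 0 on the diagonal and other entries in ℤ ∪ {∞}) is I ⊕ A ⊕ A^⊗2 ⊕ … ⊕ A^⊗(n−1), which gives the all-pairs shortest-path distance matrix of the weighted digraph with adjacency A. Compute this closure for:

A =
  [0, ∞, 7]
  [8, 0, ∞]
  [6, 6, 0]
Closure =
  [0, 13, 7]
  [8, 0, 15]
  [6, 6, 0]

This is the Floyd-Warshall all-pairs shortest-path computation. For each intermediate vertex k = 0, 1, …, 2, update dist[i][j] ← min(dist[i][j], dist[i][k] + dist[k][j]). The final matrix gives, for each (i, j), the minimum total weight of any directed path from i to j (possibly empty when i = j).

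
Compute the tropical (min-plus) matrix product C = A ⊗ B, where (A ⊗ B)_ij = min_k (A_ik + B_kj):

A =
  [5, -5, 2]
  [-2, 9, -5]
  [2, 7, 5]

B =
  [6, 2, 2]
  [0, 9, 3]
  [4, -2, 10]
A ⊗ B =
  [-5, 0, -2]
  [-1, -7, 0]
  [7, 3, 4]

Apply the min-plus product entry-by-entry:
  C[0][0] = min over k of (A[0][0] + B[0][0] = 5 + 6 = 11, A[0][1] + B[1][0] = -5 + 0 = -5, A[0][2] + B[2][0] = 2 + 4 = 6) = -5 (attained at k = 1)
  C[0][1] = min over k of (A[0][0] + B[0][1] = 5 + 2 = 7, A[0][1] + B[1][1] = -5 + 9 = 4, A[0][2] + B[2][1] = 2 + -2 = 0) = 0 (attained at k = 2)
  C[0][2] = min over k of (A[0][0] + B[0][2] = 5 + 2 = 7, A[0][1] + B[1][2] = -5 + 3 = -2, A[0][2] + B[2][2] = 2 + 10 = 12) = -2 (attained at k = 1)
  C[1][0] = min over k of (A[1][0] + B[0][0] = -2 + 6 = 4, A[1][1] + B[1][0] = 9 + 0 = 9, A[1][2] + B[2][0] = -5 + 4 = -1) = -1 (attained at k = 2)
  C[1][1] = min over k of (A[1][0] + B[0][1] = -2 + 2 = 0, A[1][1] + B[1][1] = 9 + 9 = 18, A[1][2] + B[2][1] = -5 + -2 = -7) = -7 (attained at k = 2)
  C[1][2] = min over k of (A[1][0] + B[0][2] = -2 + 2 = 0, A[1][1] + B[1][2] = 9 + 3 = 12, A[1][2] + B[2][2] = -5 + 10 = 5) = 0 (attained at k = 0)
  C[2][0] = min over k of (A[2][0] + B[0][0] = 2 + 6 = 8, A[2][1] + B[1][0] = 7 + 0 = 7, A[2][2] + B[2][0] = 5 + 4 = 9) = 7 (attained at k = 1)
  C[2][1] = min over k of (A[2][0] + B[0][1] = 2 + 2 = 4, A[2][1] + B[1][1] = 7 + 9 = 16, A[2][2] + B[2][1] = 5 + -2 = 3) = 3 (attained at k = 2)
  C[2][2] = min over k of (A[2][0] + B[0][2] = 2 + 2 = 4, A[2][1] + B[1][2] = 7 + 3 = 10, A[2][2] + B[2][2] = 5 + 10 = 15) = 4 (attained at k = 0)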